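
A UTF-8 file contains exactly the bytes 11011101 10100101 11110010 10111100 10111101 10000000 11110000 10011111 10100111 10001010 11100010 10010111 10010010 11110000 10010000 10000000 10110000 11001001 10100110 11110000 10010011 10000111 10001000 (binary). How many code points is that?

7

Byte at offset 0: 0xDD = 11011101 → 2-byte char (#1). Advance 2.
Byte at offset 2: 0xF2 = 11110010 → 4-byte char (#2). Advance 4.
Byte at offset 6: 0xF0 = 11110000 → 4-byte char (#3). Advance 4.
Byte at offset 10: 0xE2 = 11100010 → 3-byte char (#4). Advance 3.
Byte at offset 13: 0xF0 = 11110000 → 4-byte char (#5). Advance 4.
Byte at offset 17: 0xC9 = 11001001 → 2-byte char (#6). Advance 2.
Byte at offset 19: 0xF0 = 11110000 → 4-byte char (#7). Advance 4.
Reached end at offset 23 after 7 code points.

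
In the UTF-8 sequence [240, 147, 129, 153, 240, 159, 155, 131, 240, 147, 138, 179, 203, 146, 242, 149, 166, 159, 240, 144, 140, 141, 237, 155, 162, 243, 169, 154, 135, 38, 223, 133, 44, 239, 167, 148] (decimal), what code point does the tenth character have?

U+07C5

Offset 0: leading byte 0xF0 = 11110000 → 4-byte char #1 = F0 93 81 99.
Offset 4: leading byte 0xF0 = 11110000 → 4-byte char #2 = F0 9F 9B 83.
Offset 8: leading byte 0xF0 = 11110000 → 4-byte char #3 = F0 93 8A B3.
Offset 12: leading byte 0xCB = 11001011 → 2-byte char #4 = CB 92.
Offset 14: leading byte 0xF2 = 11110010 → 4-byte char #5 = F2 95 A6 9F.
Offset 18: leading byte 0xF0 = 11110000 → 4-byte char #6 = F0 90 8C 8D.
Offset 22: leading byte 0xED = 11101101 → 3-byte char #7 = ED 9B A2.
Offset 25: leading byte 0xF3 = 11110011 → 4-byte char #8 = F3 A9 9A 87.
Offset 29: leading byte 0x26 = 00100110 → 1-byte char #9 = 26.
Offset 30: leading byte 0xDF = 11011111 → 2-byte char #10 = DF 85.
Leading byte 0xDF = 11011111 matches 110xxxxx → 2-byte sequence.
Byte 1: 0xDF = 11011111, payload 11111 (5 bits).
Byte 2: 0x85 = 10000101 (10xxxxxx ✓), payload 000101.
Concatenate: 11111000101 = 0x7C5 (11 bits → U+07C5).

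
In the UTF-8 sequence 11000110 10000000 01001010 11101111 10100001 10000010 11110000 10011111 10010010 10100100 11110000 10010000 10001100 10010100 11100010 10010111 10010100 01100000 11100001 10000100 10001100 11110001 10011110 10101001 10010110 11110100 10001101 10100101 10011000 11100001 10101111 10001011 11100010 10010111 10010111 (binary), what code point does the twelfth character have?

Offset 0: leading byte 0xC6 = 11000110 → 2-byte char #1 = C6 80.
Offset 2: leading byte 0x4A = 01001010 → 1-byte char #2 = 4A.
Offset 3: leading byte 0xEF = 11101111 → 3-byte char #3 = EF A1 82.
Offset 6: leading byte 0xF0 = 11110000 → 4-byte char #4 = F0 9F 92 A4.
Offset 10: leading byte 0xF0 = 11110000 → 4-byte char #5 = F0 90 8C 94.
Offset 14: leading byte 0xE2 = 11100010 → 3-byte char #6 = E2 97 94.
Offset 17: leading byte 0x60 = 01100000 → 1-byte char #7 = 60.
Offset 18: leading byte 0xE1 = 11100001 → 3-byte char #8 = E1 84 8C.
Offset 21: leading byte 0xF1 = 11110001 → 4-byte char #9 = F1 9E A9 96.
Offset 25: leading byte 0xF4 = 11110100 → 4-byte char #10 = F4 8D A5 98.
Offset 29: leading byte 0xE1 = 11100001 → 3-byte char #11 = E1 AF 8B.
Offset 32: leading byte 0xE2 = 11100010 → 3-byte char #12 = E2 97 97.
Leading byte 0xE2 = 11100010 matches 1110xxxx → 3-byte sequence.
Byte 1: 0xE2 = 11100010, payload 0010 (4 bits).
Byte 2: 0x97 = 10010111 (10xxxxxx ✓), payload 010111.
Byte 3: 0x97 = 10010111 (10xxxxxx ✓), payload 010111.
Concatenate: 0010010111010111 = 0x25D7 (16 bits → U+25D7).

U+25D7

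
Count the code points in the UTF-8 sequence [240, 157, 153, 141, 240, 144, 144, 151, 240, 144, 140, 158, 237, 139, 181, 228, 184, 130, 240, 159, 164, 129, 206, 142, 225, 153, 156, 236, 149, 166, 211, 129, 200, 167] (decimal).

Byte at offset 0: 0xF0 = 11110000 → 4-byte char (#1). Advance 4.
Byte at offset 4: 0xF0 = 11110000 → 4-byte char (#2). Advance 4.
Byte at offset 8: 0xF0 = 11110000 → 4-byte char (#3). Advance 4.
Byte at offset 12: 0xED = 11101101 → 3-byte char (#4). Advance 3.
Byte at offset 15: 0xE4 = 11100100 → 3-byte char (#5). Advance 3.
Byte at offset 18: 0xF0 = 11110000 → 4-byte char (#6). Advance 4.
Byte at offset 22: 0xCE = 11001110 → 2-byte char (#7). Advance 2.
Byte at offset 24: 0xE1 = 11100001 → 3-byte char (#8). Advance 3.
Byte at offset 27: 0xEC = 11101100 → 3-byte char (#9). Advance 3.
Byte at offset 30: 0xD3 = 11010011 → 2-byte char (#10). Advance 2.
Byte at offset 32: 0xC8 = 11001000 → 2-byte char (#11). Advance 2.
Reached end at offset 34 after 11 code points.

11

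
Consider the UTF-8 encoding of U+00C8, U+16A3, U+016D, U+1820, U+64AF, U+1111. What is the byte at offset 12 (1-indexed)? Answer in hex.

0x92

1-indexed offset 12 is 0-indexed offset 11.
U+00C8 → 2-byte form C3 88 at offsets 0–1.
U+16A3 → 3-byte form E1 9A A3 at offsets 2–4.
U+016D → 2-byte form C5 AD at offsets 5–6.
U+1820 → 3-byte form E1 A0 A0 at offsets 7–9.
U+64AF → 3-byte form E6 92 AF at offsets 10–12.
Offset 11 falls in char 5's range; it's byte 2 of E6 92 AF = 0x92.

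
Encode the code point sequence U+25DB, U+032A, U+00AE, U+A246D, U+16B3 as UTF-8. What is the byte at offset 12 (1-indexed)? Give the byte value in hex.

0xE1

1-indexed offset 12 is 0-indexed offset 11.
U+25DB → 3-byte form E2 97 9B at offsets 0–2.
U+032A → 2-byte form CC AA at offsets 3–4.
U+00AE → 2-byte form C2 AE at offsets 5–6.
U+A246D → 4-byte form F2 A2 91 AD at offsets 7–10.
U+16B3 → 3-byte form E1 9A B3 at offsets 11–13.
Offset 11 falls in char 5's range; it's byte 1 of E1 9A B3 = 0xE1.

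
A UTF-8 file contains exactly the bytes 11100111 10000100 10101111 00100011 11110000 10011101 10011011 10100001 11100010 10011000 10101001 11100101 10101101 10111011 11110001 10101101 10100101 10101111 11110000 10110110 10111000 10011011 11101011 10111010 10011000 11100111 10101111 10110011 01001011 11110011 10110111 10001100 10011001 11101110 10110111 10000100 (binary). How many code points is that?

12

Byte at offset 0: 0xE7 = 11100111 → 3-byte char (#1). Advance 3.
Byte at offset 3: 0x23 = 00100011 → 1-byte char (#2). Advance 1.
Byte at offset 4: 0xF0 = 11110000 → 4-byte char (#3). Advance 4.
Byte at offset 8: 0xE2 = 11100010 → 3-byte char (#4). Advance 3.
Byte at offset 11: 0xE5 = 11100101 → 3-byte char (#5). Advance 3.
Byte at offset 14: 0xF1 = 11110001 → 4-byte char (#6). Advance 4.
Byte at offset 18: 0xF0 = 11110000 → 4-byte char (#7). Advance 4.
Byte at offset 22: 0xEB = 11101011 → 3-byte char (#8). Advance 3.
Byte at offset 25: 0xE7 = 11100111 → 3-byte char (#9). Advance 3.
Byte at offset 28: 0x4B = 01001011 → 1-byte char (#10). Advance 1.
Byte at offset 29: 0xF3 = 11110011 → 4-byte char (#11). Advance 4.
Byte at offset 33: 0xEE = 11101110 → 3-byte char (#12). Advance 3.
Reached end at offset 36 after 12 code points.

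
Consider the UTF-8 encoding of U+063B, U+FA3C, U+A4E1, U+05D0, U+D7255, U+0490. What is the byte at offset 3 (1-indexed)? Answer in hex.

0xEF

1-indexed offset 3 is 0-indexed offset 2.
U+063B → 2-byte form D8 BB at offsets 0–1.
U+FA3C → 3-byte form EF A8 BC at offsets 2–4.
Offset 2 falls in char 2's range; it's byte 1 of EF A8 BC = 0xEF.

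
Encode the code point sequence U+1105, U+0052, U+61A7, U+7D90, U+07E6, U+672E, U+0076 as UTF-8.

U+1105: 3-byte form → E1 84 85.
U+0052: 1-byte form → 52.
U+61A7: 3-byte form → E6 86 A7.
U+7D90: 3-byte form → E7 B6 90.
U+07E6: 2-byte form → DF A6.
U+672E: 3-byte form → E6 9C AE.
U+0076: 1-byte form → 76.
Concatenated (16 bytes): E1 84 85 52 E6 86 A7 E7 B6 90 DF A6 E6 9C AE 76.

E1 84 85 52 E6 86 A7 E7 B6 90 DF A6 E6 9C AE 76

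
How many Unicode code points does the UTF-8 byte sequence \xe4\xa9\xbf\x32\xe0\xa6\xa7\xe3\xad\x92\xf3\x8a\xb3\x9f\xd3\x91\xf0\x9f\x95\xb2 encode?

7

Byte at offset 0: 0xE4 = 11100100 → 3-byte char (#1). Advance 3.
Byte at offset 3: 0x32 = 00110010 → 1-byte char (#2). Advance 1.
Byte at offset 4: 0xE0 = 11100000 → 3-byte char (#3). Advance 3.
Byte at offset 7: 0xE3 = 11100011 → 3-byte char (#4). Advance 3.
Byte at offset 10: 0xF3 = 11110011 → 4-byte char (#5). Advance 4.
Byte at offset 14: 0xD3 = 11010011 → 2-byte char (#6). Advance 2.
Byte at offset 16: 0xF0 = 11110000 → 4-byte char (#7). Advance 4.
Reached end at offset 20 after 7 code points.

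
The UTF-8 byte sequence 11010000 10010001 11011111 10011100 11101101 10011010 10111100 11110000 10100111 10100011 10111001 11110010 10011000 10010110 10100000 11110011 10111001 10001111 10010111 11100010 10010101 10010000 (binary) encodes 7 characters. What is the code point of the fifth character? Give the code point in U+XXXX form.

Offset 0: leading byte 0xD0 = 11010000 → 2-byte char #1 = D0 91.
Offset 2: leading byte 0xDF = 11011111 → 2-byte char #2 = DF 9C.
Offset 4: leading byte 0xED = 11101101 → 3-byte char #3 = ED 9A BC.
Offset 7: leading byte 0xF0 = 11110000 → 4-byte char #4 = F0 A7 A3 B9.
Offset 11: leading byte 0xF2 = 11110010 → 4-byte char #5 = F2 98 96 A0.
Leading byte 0xF2 = 11110010 matches 11110xxx → 4-byte sequence.
Byte 1: 0xF2 = 11110010, payload 010 (3 bits).
Byte 2: 0x98 = 10011000 (10xxxxxx ✓), payload 011000.
Byte 3: 0x96 = 10010110 (10xxxxxx ✓), payload 010110.
Byte 4: 0xA0 = 10100000 (10xxxxxx ✓), payload 100000.
Concatenate: 010011000010110100000 = 0x985A0 (21 bits → U+985A0).

U+985A0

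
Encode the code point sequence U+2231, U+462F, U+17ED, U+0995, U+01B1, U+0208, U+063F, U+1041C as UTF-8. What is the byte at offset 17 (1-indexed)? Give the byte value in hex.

1-indexed offset 17 is 0-indexed offset 16.
U+2231 → 3-byte form E2 88 B1 at offsets 0–2.
U+462F → 3-byte form E4 98 AF at offsets 3–5.
U+17ED → 3-byte form E1 9F AD at offsets 6–8.
U+0995 → 3-byte form E0 A6 95 at offsets 9–11.
U+01B1 → 2-byte form C6 B1 at offsets 12–13.
U+0208 → 2-byte form C8 88 at offsets 14–15.
U+063F → 2-byte form D8 BF at offsets 16–17.
Offset 16 falls in char 7's range; it's byte 1 of D8 BF = 0xD8.

0xD8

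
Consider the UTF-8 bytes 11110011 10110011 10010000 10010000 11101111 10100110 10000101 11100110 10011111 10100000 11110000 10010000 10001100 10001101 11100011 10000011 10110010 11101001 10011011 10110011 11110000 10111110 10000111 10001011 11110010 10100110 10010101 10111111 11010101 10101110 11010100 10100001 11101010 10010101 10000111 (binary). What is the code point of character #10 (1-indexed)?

Offset 0: leading byte 0xF3 = 11110011 → 4-byte char #1 = F3 B3 90 90.
Offset 4: leading byte 0xEF = 11101111 → 3-byte char #2 = EF A6 85.
Offset 7: leading byte 0xE6 = 11100110 → 3-byte char #3 = E6 9F A0.
Offset 10: leading byte 0xF0 = 11110000 → 4-byte char #4 = F0 90 8C 8D.
Offset 14: leading byte 0xE3 = 11100011 → 3-byte char #5 = E3 83 B2.
Offset 17: leading byte 0xE9 = 11101001 → 3-byte char #6 = E9 9B B3.
Offset 20: leading byte 0xF0 = 11110000 → 4-byte char #7 = F0 BE 87 8B.
Offset 24: leading byte 0xF2 = 11110010 → 4-byte char #8 = F2 A6 95 BF.
Offset 28: leading byte 0xD5 = 11010101 → 2-byte char #9 = D5 AE.
Offset 30: leading byte 0xD4 = 11010100 → 2-byte char #10 = D4 A1.
Leading byte 0xD4 = 11010100 matches 110xxxxx → 2-byte sequence.
Byte 1: 0xD4 = 11010100, payload 10100 (5 bits).
Byte 2: 0xA1 = 10100001 (10xxxxxx ✓), payload 100001.
Concatenate: 10100100001 = 0x521 (11 bits → U+0521).

U+0521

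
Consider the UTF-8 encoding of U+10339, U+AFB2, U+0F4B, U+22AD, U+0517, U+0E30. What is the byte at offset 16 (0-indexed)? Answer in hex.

U+10339 → 4-byte form F0 90 8C B9 at offsets 0–3.
U+AFB2 → 3-byte form EA BE B2 at offsets 4–6.
U+0F4B → 3-byte form E0 BD 8B at offsets 7–9.
U+22AD → 3-byte form E2 8A AD at offsets 10–12.
U+0517 → 2-byte form D4 97 at offsets 13–14.
U+0E30 → 3-byte form E0 B8 B0 at offsets 15–17.
Offset 16 falls in char 6's range; it's byte 2 of E0 B8 B0 = 0xB8.

0xB8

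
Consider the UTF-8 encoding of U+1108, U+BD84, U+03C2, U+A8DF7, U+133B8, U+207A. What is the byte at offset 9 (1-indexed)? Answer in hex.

0xF2

1-indexed offset 9 is 0-indexed offset 8.
U+1108 → 3-byte form E1 84 88 at offsets 0–2.
U+BD84 → 3-byte form EB B6 84 at offsets 3–5.
U+03C2 → 2-byte form CF 82 at offsets 6–7.
U+A8DF7 → 4-byte form F2 A8 B7 B7 at offsets 8–11.
Offset 8 falls in char 4's range; it's byte 1 of F2 A8 B7 B7 = 0xF2.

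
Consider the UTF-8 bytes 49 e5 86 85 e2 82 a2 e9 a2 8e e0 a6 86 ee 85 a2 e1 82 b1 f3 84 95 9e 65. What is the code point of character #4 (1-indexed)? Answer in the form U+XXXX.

U+988E

Offset 0: leading byte 0x49 = 01001001 → 1-byte char #1 = 49.
Offset 1: leading byte 0xE5 = 11100101 → 3-byte char #2 = E5 86 85.
Offset 4: leading byte 0xE2 = 11100010 → 3-byte char #3 = E2 82 A2.
Offset 7: leading byte 0xE9 = 11101001 → 3-byte char #4 = E9 A2 8E.
Leading byte 0xE9 = 11101001 matches 1110xxxx → 3-byte sequence.
Byte 1: 0xE9 = 11101001, payload 1001 (4 bits).
Byte 2: 0xA2 = 10100010 (10xxxxxx ✓), payload 100010.
Byte 3: 0x8E = 10001110 (10xxxxxx ✓), payload 001110.
Concatenate: 1001100010001110 = 0x988E (16 bits → U+988E).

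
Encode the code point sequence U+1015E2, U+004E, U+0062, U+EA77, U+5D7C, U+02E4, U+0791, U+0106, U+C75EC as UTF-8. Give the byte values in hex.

U+1015E2: 4-byte form → F4 81 97 A2.
U+004E: 1-byte form → 4E.
U+0062: 1-byte form → 62.
U+EA77: 3-byte form → EE A9 B7.
U+5D7C: 3-byte form → E5 B5 BC.
U+02E4: 2-byte form → CB A4.
U+0791: 2-byte form → DE 91.
U+0106: 2-byte form → C4 86.
U+C75EC: 4-byte form → F3 87 97 AC.
Concatenated (22 bytes): F4 81 97 A2 4E 62 EE A9 B7 E5 B5 BC CB A4 DE 91 C4 86 F3 87 97 AC.

F4 81 97 A2 4E 62 EE A9 B7 E5 B5 BC CB A4 DE 91 C4 86 F3 87 97 AC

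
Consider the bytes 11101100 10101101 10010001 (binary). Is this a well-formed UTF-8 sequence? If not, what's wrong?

Leading byte 0xEC = 11101100 → 3-byte form.
Continuation bytes 0xAD=10101101, 0x91=10010001 all match 10xxxxxx.
Decoded value 0xCB51 is ≥ 0x800 (shortest form) and not a surrogate.

valid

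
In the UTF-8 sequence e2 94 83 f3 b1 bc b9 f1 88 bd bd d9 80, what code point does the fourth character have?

U+0640

Offset 0: leading byte 0xE2 = 11100010 → 3-byte char #1 = E2 94 83.
Offset 3: leading byte 0xF3 = 11110011 → 4-byte char #2 = F3 B1 BC B9.
Offset 7: leading byte 0xF1 = 11110001 → 4-byte char #3 = F1 88 BD BD.
Offset 11: leading byte 0xD9 = 11011001 → 2-byte char #4 = D9 80.
Leading byte 0xD9 = 11011001 matches 110xxxxx → 2-byte sequence.
Byte 1: 0xD9 = 11011001, payload 11001 (5 bits).
Byte 2: 0x80 = 10000000 (10xxxxxx ✓), payload 000000.
Concatenate: 11001000000 = 0x640 (11 bits → U+0640).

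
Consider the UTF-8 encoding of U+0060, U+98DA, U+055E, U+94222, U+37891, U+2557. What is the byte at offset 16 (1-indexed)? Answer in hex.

0x95

1-indexed offset 16 is 0-indexed offset 15.
U+0060 → 1-byte form 60 at offsets 0–0.
U+98DA → 3-byte form E9 A3 9A at offsets 1–3.
U+055E → 2-byte form D5 9E at offsets 4–5.
U+94222 → 4-byte form F2 94 88 A2 at offsets 6–9.
U+37891 → 4-byte form F0 B7 A2 91 at offsets 10–13.
U+2557 → 3-byte form E2 95 97 at offsets 14–16.
Offset 15 falls in char 6's range; it's byte 2 of E2 95 97 = 0x95.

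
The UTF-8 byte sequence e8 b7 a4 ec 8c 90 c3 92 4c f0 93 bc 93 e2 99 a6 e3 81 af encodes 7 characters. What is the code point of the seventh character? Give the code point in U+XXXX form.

U+306F

Offset 0: leading byte 0xE8 = 11101000 → 3-byte char #1 = E8 B7 A4.
Offset 3: leading byte 0xEC = 11101100 → 3-byte char #2 = EC 8C 90.
Offset 6: leading byte 0xC3 = 11000011 → 2-byte char #3 = C3 92.
Offset 8: leading byte 0x4C = 01001100 → 1-byte char #4 = 4C.
Offset 9: leading byte 0xF0 = 11110000 → 4-byte char #5 = F0 93 BC 93.
Offset 13: leading byte 0xE2 = 11100010 → 3-byte char #6 = E2 99 A6.
Offset 16: leading byte 0xE3 = 11100011 → 3-byte char #7 = E3 81 AF.
Leading byte 0xE3 = 11100011 matches 1110xxxx → 3-byte sequence.
Byte 1: 0xE3 = 11100011, payload 0011 (4 bits).
Byte 2: 0x81 = 10000001 (10xxxxxx ✓), payload 000001.
Byte 3: 0xAF = 10101111 (10xxxxxx ✓), payload 101111.
Concatenate: 0011000001101111 = 0x306F (16 bits → U+306F).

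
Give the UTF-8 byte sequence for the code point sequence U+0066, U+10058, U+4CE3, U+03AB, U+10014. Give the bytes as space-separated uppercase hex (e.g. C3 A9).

U+0066: 1-byte form → 66.
U+10058: 4-byte form → F0 90 81 98.
U+4CE3: 3-byte form → E4 B3 A3.
U+03AB: 2-byte form → CE AB.
U+10014: 4-byte form → F0 90 80 94.
Concatenated (14 bytes): 66 F0 90 81 98 E4 B3 A3 CE AB F0 90 80 94.

66 F0 90 81 98 E4 B3 A3 CE AB F0 90 80 94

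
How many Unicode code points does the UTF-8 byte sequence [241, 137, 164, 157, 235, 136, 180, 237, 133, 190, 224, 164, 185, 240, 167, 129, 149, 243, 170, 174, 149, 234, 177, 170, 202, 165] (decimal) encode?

8

Byte at offset 0: 0xF1 = 11110001 → 4-byte char (#1). Advance 4.
Byte at offset 4: 0xEB = 11101011 → 3-byte char (#2). Advance 3.
Byte at offset 7: 0xED = 11101101 → 3-byte char (#3). Advance 3.
Byte at offset 10: 0xE0 = 11100000 → 3-byte char (#4). Advance 3.
Byte at offset 13: 0xF0 = 11110000 → 4-byte char (#5). Advance 4.
Byte at offset 17: 0xF3 = 11110011 → 4-byte char (#6). Advance 4.
Byte at offset 21: 0xEA = 11101010 → 3-byte char (#7). Advance 3.
Byte at offset 24: 0xCA = 11001010 → 2-byte char (#8). Advance 2.
Reached end at offset 26 after 8 code points.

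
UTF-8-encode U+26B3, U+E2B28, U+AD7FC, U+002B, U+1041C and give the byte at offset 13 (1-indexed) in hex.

0xF0

1-indexed offset 13 is 0-indexed offset 12.
U+26B3 → 3-byte form E2 9A B3 at offsets 0–2.
U+E2B28 → 4-byte form F3 A2 AC A8 at offsets 3–6.
U+AD7FC → 4-byte form F2 AD 9F BC at offsets 7–10.
U+002B → 1-byte form 2B at offsets 11–11.
U+1041C → 4-byte form F0 90 90 9C at offsets 12–15.
Offset 12 falls in char 5's range; it's byte 1 of F0 90 90 9C = 0xF0.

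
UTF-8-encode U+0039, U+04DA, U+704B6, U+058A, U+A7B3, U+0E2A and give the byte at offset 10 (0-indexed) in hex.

U+0039 → 1-byte form 39 at offsets 0–0.
U+04DA → 2-byte form D3 9A at offsets 1–2.
U+704B6 → 4-byte form F1 B0 92 B6 at offsets 3–6.
U+058A → 2-byte form D6 8A at offsets 7–8.
U+A7B3 → 3-byte form EA 9E B3 at offsets 9–11.
Offset 10 falls in char 5's range; it's byte 2 of EA 9E B3 = 0x9E.

0x9E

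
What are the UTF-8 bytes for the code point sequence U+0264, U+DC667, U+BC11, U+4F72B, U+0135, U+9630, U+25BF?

U+0264: 2-byte form → C9 A4.
U+DC667: 4-byte form → F3 9C 99 A7.
U+BC11: 3-byte form → EB B0 91.
U+4F72B: 4-byte form → F1 8F 9C AB.
U+0135: 2-byte form → C4 B5.
U+9630: 3-byte form → E9 98 B0.
U+25BF: 3-byte form → E2 96 BF.
Concatenated (21 bytes): C9 A4 F3 9C 99 A7 EB B0 91 F1 8F 9C AB C4 B5 E9 98 B0 E2 96 BF.

C9 A4 F3 9C 99 A7 EB B0 91 F1 8F 9C AB C4 B5 E9 98 B0 E2 96 BF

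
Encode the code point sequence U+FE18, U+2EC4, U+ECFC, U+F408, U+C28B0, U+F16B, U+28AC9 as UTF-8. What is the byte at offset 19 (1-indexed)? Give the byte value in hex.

0xAB

1-indexed offset 19 is 0-indexed offset 18.
U+FE18 → 3-byte form EF B8 98 at offsets 0–2.
U+2EC4 → 3-byte form E2 BB 84 at offsets 3–5.
U+ECFC → 3-byte form EE B3 BC at offsets 6–8.
U+F408 → 3-byte form EF 90 88 at offsets 9–11.
U+C28B0 → 4-byte form F3 82 A2 B0 at offsets 12–15.
U+F16B → 3-byte form EF 85 AB at offsets 16–18.
Offset 18 falls in char 6's range; it's byte 3 of EF 85 AB = 0xAB.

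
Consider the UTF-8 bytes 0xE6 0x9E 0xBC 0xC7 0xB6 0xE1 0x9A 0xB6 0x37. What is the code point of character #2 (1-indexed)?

Offset 0: leading byte 0xE6 = 11100110 → 3-byte char #1 = E6 9E BC.
Offset 3: leading byte 0xC7 = 11000111 → 2-byte char #2 = C7 B6.
Leading byte 0xC7 = 11000111 matches 110xxxxx → 2-byte sequence.
Byte 1: 0xC7 = 11000111, payload 00111 (5 bits).
Byte 2: 0xB6 = 10110110 (10xxxxxx ✓), payload 110110.
Concatenate: 00111110110 = 0x1F6 (11 bits → U+01F6).

U+01F6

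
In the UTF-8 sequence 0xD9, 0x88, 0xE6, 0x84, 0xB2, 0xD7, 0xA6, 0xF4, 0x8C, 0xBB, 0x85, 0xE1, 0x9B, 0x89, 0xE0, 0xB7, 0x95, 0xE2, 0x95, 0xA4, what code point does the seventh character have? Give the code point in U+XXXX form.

Offset 0: leading byte 0xD9 = 11011001 → 2-byte char #1 = D9 88.
Offset 2: leading byte 0xE6 = 11100110 → 3-byte char #2 = E6 84 B2.
Offset 5: leading byte 0xD7 = 11010111 → 2-byte char #3 = D7 A6.
Offset 7: leading byte 0xF4 = 11110100 → 4-byte char #4 = F4 8C BB 85.
Offset 11: leading byte 0xE1 = 11100001 → 3-byte char #5 = E1 9B 89.
Offset 14: leading byte 0xE0 = 11100000 → 3-byte char #6 = E0 B7 95.
Offset 17: leading byte 0xE2 = 11100010 → 3-byte char #7 = E2 95 A4.
Leading byte 0xE2 = 11100010 matches 1110xxxx → 3-byte sequence.
Byte 1: 0xE2 = 11100010, payload 0010 (4 bits).
Byte 2: 0x95 = 10010101 (10xxxxxx ✓), payload 010101.
Byte 3: 0xA4 = 10100100 (10xxxxxx ✓), payload 100100.
Concatenate: 0010010101100100 = 0x2564 (16 bits → U+2564).

U+2564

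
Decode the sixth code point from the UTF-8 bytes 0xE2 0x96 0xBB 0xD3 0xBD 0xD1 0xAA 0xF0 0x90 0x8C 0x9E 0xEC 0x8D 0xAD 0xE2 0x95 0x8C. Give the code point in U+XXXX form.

U+254C

Offset 0: leading byte 0xE2 = 11100010 → 3-byte char #1 = E2 96 BB.
Offset 3: leading byte 0xD3 = 11010011 → 2-byte char #2 = D3 BD.
Offset 5: leading byte 0xD1 = 11010001 → 2-byte char #3 = D1 AA.
Offset 7: leading byte 0xF0 = 11110000 → 4-byte char #4 = F0 90 8C 9E.
Offset 11: leading byte 0xEC = 11101100 → 3-byte char #5 = EC 8D AD.
Offset 14: leading byte 0xE2 = 11100010 → 3-byte char #6 = E2 95 8C.
Leading byte 0xE2 = 11100010 matches 1110xxxx → 3-byte sequence.
Byte 1: 0xE2 = 11100010, payload 0010 (4 bits).
Byte 2: 0x95 = 10010101 (10xxxxxx ✓), payload 010101.
Byte 3: 0x8C = 10001100 (10xxxxxx ✓), payload 001100.
Concatenate: 0010010101001100 = 0x254C (16 bits → U+254C).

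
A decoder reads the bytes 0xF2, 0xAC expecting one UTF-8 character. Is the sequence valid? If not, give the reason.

invalid (sequence truncated)

Leading byte 0xF2 = 11110010 → 4-byte form, but only 2 bytes are present.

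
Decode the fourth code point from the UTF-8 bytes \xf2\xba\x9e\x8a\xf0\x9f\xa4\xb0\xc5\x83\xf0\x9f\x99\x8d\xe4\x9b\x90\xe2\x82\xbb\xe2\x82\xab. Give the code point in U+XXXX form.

Offset 0: leading byte 0xF2 = 11110010 → 4-byte char #1 = F2 BA 9E 8A.
Offset 4: leading byte 0xF0 = 11110000 → 4-byte char #2 = F0 9F A4 B0.
Offset 8: leading byte 0xC5 = 11000101 → 2-byte char #3 = C5 83.
Offset 10: leading byte 0xF0 = 11110000 → 4-byte char #4 = F0 9F 99 8D.
Leading byte 0xF0 = 11110000 matches 11110xxx → 4-byte sequence.
Byte 1: 0xF0 = 11110000, payload 000 (3 bits).
Byte 2: 0x9F = 10011111 (10xxxxxx ✓), payload 011111.
Byte 3: 0x99 = 10011001 (10xxxxxx ✓), payload 011001.
Byte 4: 0x8D = 10001101 (10xxxxxx ✓), payload 001101.
Concatenate: 000011111011001001101 = 0x1F64D (21 bits → U+1F64D).

U+1F64D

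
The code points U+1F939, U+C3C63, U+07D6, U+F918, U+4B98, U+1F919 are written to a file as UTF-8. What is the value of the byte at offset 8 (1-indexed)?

0xA3

1-indexed offset 8 is 0-indexed offset 7.
U+1F939 → 4-byte form F0 9F A4 B9 at offsets 0–3.
U+C3C63 → 4-byte form F3 83 B1 A3 at offsets 4–7.
Offset 7 falls in char 2's range; it's byte 4 of F3 83 B1 A3 = 0xA3.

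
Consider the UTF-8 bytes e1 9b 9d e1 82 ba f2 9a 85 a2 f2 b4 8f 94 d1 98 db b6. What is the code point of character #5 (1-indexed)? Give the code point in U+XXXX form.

U+0458

Offset 0: leading byte 0xE1 = 11100001 → 3-byte char #1 = E1 9B 9D.
Offset 3: leading byte 0xE1 = 11100001 → 3-byte char #2 = E1 82 BA.
Offset 6: leading byte 0xF2 = 11110010 → 4-byte char #3 = F2 9A 85 A2.
Offset 10: leading byte 0xF2 = 11110010 → 4-byte char #4 = F2 B4 8F 94.
Offset 14: leading byte 0xD1 = 11010001 → 2-byte char #5 = D1 98.
Leading byte 0xD1 = 11010001 matches 110xxxxx → 2-byte sequence.
Byte 1: 0xD1 = 11010001, payload 10001 (5 bits).
Byte 2: 0x98 = 10011000 (10xxxxxx ✓), payload 011000.
Concatenate: 10001011000 = 0x458 (11 bits → U+0458).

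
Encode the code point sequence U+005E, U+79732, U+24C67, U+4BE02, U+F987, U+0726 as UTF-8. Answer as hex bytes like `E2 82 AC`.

U+005E: 1-byte form → 5E.
U+79732: 4-byte form → F1 B9 9C B2.
U+24C67: 4-byte form → F0 A4 B1 A7.
U+4BE02: 4-byte form → F1 8B B8 82.
U+F987: 3-byte form → EF A6 87.
U+0726: 2-byte form → DC A6.
Concatenated (18 bytes): 5E F1 B9 9C B2 F0 A4 B1 A7 F1 8B B8 82 EF A6 87 DC A6.

5E F1 B9 9C B2 F0 A4 B1 A7 F1 8B B8 82 EF A6 87 DC A6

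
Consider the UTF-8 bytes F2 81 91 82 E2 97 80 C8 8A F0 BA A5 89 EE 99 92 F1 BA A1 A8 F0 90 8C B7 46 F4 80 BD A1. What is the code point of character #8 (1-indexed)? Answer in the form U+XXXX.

U+0046

Offset 0: leading byte 0xF2 = 11110010 → 4-byte char #1 = F2 81 91 82.
Offset 4: leading byte 0xE2 = 11100010 → 3-byte char #2 = E2 97 80.
Offset 7: leading byte 0xC8 = 11001000 → 2-byte char #3 = C8 8A.
Offset 9: leading byte 0xF0 = 11110000 → 4-byte char #4 = F0 BA A5 89.
Offset 13: leading byte 0xEE = 11101110 → 3-byte char #5 = EE 99 92.
Offset 16: leading byte 0xF1 = 11110001 → 4-byte char #6 = F1 BA A1 A8.
Offset 20: leading byte 0xF0 = 11110000 → 4-byte char #7 = F0 90 8C B7.
Offset 24: leading byte 0x46 = 01000110 → 1-byte char #8 = 46.
Leading byte 0x46 = 01000110 matches 0xxxxxxx → 1-byte sequence.
Byte 1: 0x46 = 01000110, payload 1000110 (7 bits).
Concatenate: 1000110 = 0x46 (7 bits → U+0046).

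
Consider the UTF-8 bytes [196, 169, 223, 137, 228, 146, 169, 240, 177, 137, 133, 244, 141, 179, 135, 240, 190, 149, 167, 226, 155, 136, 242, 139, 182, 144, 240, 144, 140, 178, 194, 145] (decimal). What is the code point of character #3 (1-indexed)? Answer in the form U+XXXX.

Offset 0: leading byte 0xC4 = 11000100 → 2-byte char #1 = C4 A9.
Offset 2: leading byte 0xDF = 11011111 → 2-byte char #2 = DF 89.
Offset 4: leading byte 0xE4 = 11100100 → 3-byte char #3 = E4 92 A9.
Leading byte 0xE4 = 11100100 matches 1110xxxx → 3-byte sequence.
Byte 1: 0xE4 = 11100100, payload 0100 (4 bits).
Byte 2: 0x92 = 10010010 (10xxxxxx ✓), payload 010010.
Byte 3: 0xA9 = 10101001 (10xxxxxx ✓), payload 101001.
Concatenate: 0100010010101001 = 0x44A9 (16 bits → U+44A9).

U+44A9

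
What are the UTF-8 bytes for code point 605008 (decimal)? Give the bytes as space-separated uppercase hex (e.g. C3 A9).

F2 93 AD 90

U+93B50 = 0x93B50 = 605008 decimal. In range U+10000–U+10FFFF → 4-byte form: 11110xxx 10xxxxxx 10xxxxxx 10xxxxxx.
Binary (21 bits): 010010011101101010000.
Split 3+6+6+6: 010 | 010011 | 101101 | 010000.
Byte 1: 11110010 = 0xF2.
Byte 2: 10010011 = 0x93.
Byte 3: 10101101 = 0xAD.
Byte 4: 10010000 = 0x90.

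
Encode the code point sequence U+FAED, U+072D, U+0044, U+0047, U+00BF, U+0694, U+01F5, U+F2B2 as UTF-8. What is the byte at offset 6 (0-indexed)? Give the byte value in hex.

U+FAED → 3-byte form EF AB AD at offsets 0–2.
U+072D → 2-byte form DC AD at offsets 3–4.
U+0044 → 1-byte form 44 at offsets 5–5.
U+0047 → 1-byte form 47 at offsets 6–6.
Offset 6 falls in char 4's range; it's byte 1 of 47 = 0x47.

0x47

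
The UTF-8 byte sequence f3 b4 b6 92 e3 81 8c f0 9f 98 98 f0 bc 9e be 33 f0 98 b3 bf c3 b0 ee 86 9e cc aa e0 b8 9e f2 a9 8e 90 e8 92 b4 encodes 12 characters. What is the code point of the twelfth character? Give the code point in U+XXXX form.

U+84B4

Offset 0: leading byte 0xF3 = 11110011 → 4-byte char #1 = F3 B4 B6 92.
Offset 4: leading byte 0xE3 = 11100011 → 3-byte char #2 = E3 81 8C.
Offset 7: leading byte 0xF0 = 11110000 → 4-byte char #3 = F0 9F 98 98.
Offset 11: leading byte 0xF0 = 11110000 → 4-byte char #4 = F0 BC 9E BE.
Offset 15: leading byte 0x33 = 00110011 → 1-byte char #5 = 33.
Offset 16: leading byte 0xF0 = 11110000 → 4-byte char #6 = F0 98 B3 BF.
Offset 20: leading byte 0xC3 = 11000011 → 2-byte char #7 = C3 B0.
Offset 22: leading byte 0xEE = 11101110 → 3-byte char #8 = EE 86 9E.
Offset 25: leading byte 0xCC = 11001100 → 2-byte char #9 = CC AA.
Offset 27: leading byte 0xE0 = 11100000 → 3-byte char #10 = E0 B8 9E.
Offset 30: leading byte 0xF2 = 11110010 → 4-byte char #11 = F2 A9 8E 90.
Offset 34: leading byte 0xE8 = 11101000 → 3-byte char #12 = E8 92 B4.
Leading byte 0xE8 = 11101000 matches 1110xxxx → 3-byte sequence.
Byte 1: 0xE8 = 11101000, payload 1000 (4 bits).
Byte 2: 0x92 = 10010010 (10xxxxxx ✓), payload 010010.
Byte 3: 0xB4 = 10110100 (10xxxxxx ✓), payload 110100.
Concatenate: 1000010010110100 = 0x84B4 (16 bits → U+84B4).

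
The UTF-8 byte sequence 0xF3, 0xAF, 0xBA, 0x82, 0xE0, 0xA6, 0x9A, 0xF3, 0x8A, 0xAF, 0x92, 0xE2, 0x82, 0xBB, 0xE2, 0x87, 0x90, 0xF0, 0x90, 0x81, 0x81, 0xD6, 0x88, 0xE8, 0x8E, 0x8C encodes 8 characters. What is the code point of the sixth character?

U+10041

Offset 0: leading byte 0xF3 = 11110011 → 4-byte char #1 = F3 AF BA 82.
Offset 4: leading byte 0xE0 = 11100000 → 3-byte char #2 = E0 A6 9A.
Offset 7: leading byte 0xF3 = 11110011 → 4-byte char #3 = F3 8A AF 92.
Offset 11: leading byte 0xE2 = 11100010 → 3-byte char #4 = E2 82 BB.
Offset 14: leading byte 0xE2 = 11100010 → 3-byte char #5 = E2 87 90.
Offset 17: leading byte 0xF0 = 11110000 → 4-byte char #6 = F0 90 81 81.
Leading byte 0xF0 = 11110000 matches 11110xxx → 4-byte sequence.
Byte 1: 0xF0 = 11110000, payload 000 (3 bits).
Byte 2: 0x90 = 10010000 (10xxxxxx ✓), payload 010000.
Byte 3: 0x81 = 10000001 (10xxxxxx ✓), payload 000001.
Byte 4: 0x81 = 10000001 (10xxxxxx ✓), payload 000001.
Concatenate: 000010000000001000001 = 0x10041 (21 bits → U+10041).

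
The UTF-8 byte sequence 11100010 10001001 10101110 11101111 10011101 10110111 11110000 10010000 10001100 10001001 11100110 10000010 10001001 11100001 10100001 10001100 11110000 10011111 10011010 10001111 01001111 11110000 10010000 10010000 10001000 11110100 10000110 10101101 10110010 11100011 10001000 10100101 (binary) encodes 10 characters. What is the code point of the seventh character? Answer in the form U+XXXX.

U+004F

Offset 0: leading byte 0xE2 = 11100010 → 3-byte char #1 = E2 89 AE.
Offset 3: leading byte 0xEF = 11101111 → 3-byte char #2 = EF 9D B7.
Offset 6: leading byte 0xF0 = 11110000 → 4-byte char #3 = F0 90 8C 89.
Offset 10: leading byte 0xE6 = 11100110 → 3-byte char #4 = E6 82 89.
Offset 13: leading byte 0xE1 = 11100001 → 3-byte char #5 = E1 A1 8C.
Offset 16: leading byte 0xF0 = 11110000 → 4-byte char #6 = F0 9F 9A 8F.
Offset 20: leading byte 0x4F = 01001111 → 1-byte char #7 = 4F.
Leading byte 0x4F = 01001111 matches 0xxxxxxx → 1-byte sequence.
Byte 1: 0x4F = 01001111, payload 1001111 (7 bits).
Concatenate: 1001111 = 0x4F (7 bits → U+004F).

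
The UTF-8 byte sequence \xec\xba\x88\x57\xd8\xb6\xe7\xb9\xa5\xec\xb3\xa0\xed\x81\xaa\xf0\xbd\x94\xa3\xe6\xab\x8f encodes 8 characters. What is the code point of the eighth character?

U+6ACF

Offset 0: leading byte 0xEC = 11101100 → 3-byte char #1 = EC BA 88.
Offset 3: leading byte 0x57 = 01010111 → 1-byte char #2 = 57.
Offset 4: leading byte 0xD8 = 11011000 → 2-byte char #3 = D8 B6.
Offset 6: leading byte 0xE7 = 11100111 → 3-byte char #4 = E7 B9 A5.
Offset 9: leading byte 0xEC = 11101100 → 3-byte char #5 = EC B3 A0.
Offset 12: leading byte 0xED = 11101101 → 3-byte char #6 = ED 81 AA.
Offset 15: leading byte 0xF0 = 11110000 → 4-byte char #7 = F0 BD 94 A3.
Offset 19: leading byte 0xE6 = 11100110 → 3-byte char #8 = E6 AB 8F.
Leading byte 0xE6 = 11100110 matches 1110xxxx → 3-byte sequence.
Byte 1: 0xE6 = 11100110, payload 0110 (4 bits).
Byte 2: 0xAB = 10101011 (10xxxxxx ✓), payload 101011.
Byte 3: 0x8F = 10001111 (10xxxxxx ✓), payload 001111.
Concatenate: 0110101011001111 = 0x6ACF (16 bits → U+6ACF).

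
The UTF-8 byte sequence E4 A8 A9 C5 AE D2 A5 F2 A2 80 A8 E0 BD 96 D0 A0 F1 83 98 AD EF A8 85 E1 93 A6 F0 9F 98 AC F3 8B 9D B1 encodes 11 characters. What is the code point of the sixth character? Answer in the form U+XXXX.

Offset 0: leading byte 0xE4 = 11100100 → 3-byte char #1 = E4 A8 A9.
Offset 3: leading byte 0xC5 = 11000101 → 2-byte char #2 = C5 AE.
Offset 5: leading byte 0xD2 = 11010010 → 2-byte char #3 = D2 A5.
Offset 7: leading byte 0xF2 = 11110010 → 4-byte char #4 = F2 A2 80 A8.
Offset 11: leading byte 0xE0 = 11100000 → 3-byte char #5 = E0 BD 96.
Offset 14: leading byte 0xD0 = 11010000 → 2-byte char #6 = D0 A0.
Leading byte 0xD0 = 11010000 matches 110xxxxx → 2-byte sequence.
Byte 1: 0xD0 = 11010000, payload 10000 (5 bits).
Byte 2: 0xA0 = 10100000 (10xxxxxx ✓), payload 100000.
Concatenate: 10000100000 = 0x420 (11 bits → U+0420).

U+0420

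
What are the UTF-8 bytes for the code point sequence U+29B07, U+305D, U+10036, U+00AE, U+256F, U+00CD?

U+29B07: 4-byte form → F0 A9 AC 87.
U+305D: 3-byte form → E3 81 9D.
U+10036: 4-byte form → F0 90 80 B6.
U+00AE: 2-byte form → C2 AE.
U+256F: 3-byte form → E2 95 AF.
U+00CD: 2-byte form → C3 8D.
Concatenated (18 bytes): F0 A9 AC 87 E3 81 9D F0 90 80 B6 C2 AE E2 95 AF C3 8D.

F0 A9 AC 87 E3 81 9D F0 90 80 B6 C2 AE E2 95 AF C3 8D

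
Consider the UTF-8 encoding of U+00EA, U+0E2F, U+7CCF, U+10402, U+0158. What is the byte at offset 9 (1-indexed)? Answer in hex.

0xF0

1-indexed offset 9 is 0-indexed offset 8.
U+00EA → 2-byte form C3 AA at offsets 0–1.
U+0E2F → 3-byte form E0 B8 AF at offsets 2–4.
U+7CCF → 3-byte form E7 B3 8F at offsets 5–7.
U+10402 → 4-byte form F0 90 90 82 at offsets 8–11.
Offset 8 falls in char 4's range; it's byte 1 of F0 90 90 82 = 0xF0.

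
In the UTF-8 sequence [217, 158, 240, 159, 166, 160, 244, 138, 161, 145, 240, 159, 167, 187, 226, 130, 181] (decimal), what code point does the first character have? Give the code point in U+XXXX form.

U+065E

Offset 0: leading byte 0xD9 = 11011001 → 2-byte char #1 = D9 9E.
Leading byte 0xD9 = 11011001 matches 110xxxxx → 2-byte sequence.
Byte 1: 0xD9 = 11011001, payload 11001 (5 bits).
Byte 2: 0x9E = 10011110 (10xxxxxx ✓), payload 011110.
Concatenate: 11001011110 = 0x65E (11 bits → U+065E).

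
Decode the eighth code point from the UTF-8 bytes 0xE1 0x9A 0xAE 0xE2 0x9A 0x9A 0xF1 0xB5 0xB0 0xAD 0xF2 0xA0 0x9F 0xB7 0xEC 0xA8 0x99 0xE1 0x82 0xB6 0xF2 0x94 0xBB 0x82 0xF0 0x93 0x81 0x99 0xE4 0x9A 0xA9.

U+13059

Offset 0: leading byte 0xE1 = 11100001 → 3-byte char #1 = E1 9A AE.
Offset 3: leading byte 0xE2 = 11100010 → 3-byte char #2 = E2 9A 9A.
Offset 6: leading byte 0xF1 = 11110001 → 4-byte char #3 = F1 B5 B0 AD.
Offset 10: leading byte 0xF2 = 11110010 → 4-byte char #4 = F2 A0 9F B7.
Offset 14: leading byte 0xEC = 11101100 → 3-byte char #5 = EC A8 99.
Offset 17: leading byte 0xE1 = 11100001 → 3-byte char #6 = E1 82 B6.
Offset 20: leading byte 0xF2 = 11110010 → 4-byte char #7 = F2 94 BB 82.
Offset 24: leading byte 0xF0 = 11110000 → 4-byte char #8 = F0 93 81 99.
Leading byte 0xF0 = 11110000 matches 11110xxx → 4-byte sequence.
Byte 1: 0xF0 = 11110000, payload 000 (3 bits).
Byte 2: 0x93 = 10010011 (10xxxxxx ✓), payload 010011.
Byte 3: 0x81 = 10000001 (10xxxxxx ✓), payload 000001.
Byte 4: 0x99 = 10011001 (10xxxxxx ✓), payload 011001.
Concatenate: 000010011000001011001 = 0x13059 (21 bits → U+13059).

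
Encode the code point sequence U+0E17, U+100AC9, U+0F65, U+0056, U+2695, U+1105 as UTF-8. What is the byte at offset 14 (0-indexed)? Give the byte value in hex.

U+0E17 → 3-byte form E0 B8 97 at offsets 0–2.
U+100AC9 → 4-byte form F4 80 AB 89 at offsets 3–6.
U+0F65 → 3-byte form E0 BD A5 at offsets 7–9.
U+0056 → 1-byte form 56 at offsets 10–10.
U+2695 → 3-byte form E2 9A 95 at offsets 11–13.
U+1105 → 3-byte form E1 84 85 at offsets 14–16.
Offset 14 falls in char 6's range; it's byte 1 of E1 84 85 = 0xE1.

0xE1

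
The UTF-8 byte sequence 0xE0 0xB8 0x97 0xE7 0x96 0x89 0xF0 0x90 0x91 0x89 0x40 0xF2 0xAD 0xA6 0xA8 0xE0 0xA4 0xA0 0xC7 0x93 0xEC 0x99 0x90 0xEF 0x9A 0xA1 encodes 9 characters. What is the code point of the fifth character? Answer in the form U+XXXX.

Offset 0: leading byte 0xE0 = 11100000 → 3-byte char #1 = E0 B8 97.
Offset 3: leading byte 0xE7 = 11100111 → 3-byte char #2 = E7 96 89.
Offset 6: leading byte 0xF0 = 11110000 → 4-byte char #3 = F0 90 91 89.
Offset 10: leading byte 0x40 = 01000000 → 1-byte char #4 = 40.
Offset 11: leading byte 0xF2 = 11110010 → 4-byte char #5 = F2 AD A6 A8.
Leading byte 0xF2 = 11110010 matches 11110xxx → 4-byte sequence.
Byte 1: 0xF2 = 11110010, payload 010 (3 bits).
Byte 2: 0xAD = 10101101 (10xxxxxx ✓), payload 101101.
Byte 3: 0xA6 = 10100110 (10xxxxxx ✓), payload 100110.
Byte 4: 0xA8 = 10101000 (10xxxxxx ✓), payload 101000.
Concatenate: 010101101100110101000 = 0xAD9A8 (21 bits → U+AD9A8).

U+AD9A8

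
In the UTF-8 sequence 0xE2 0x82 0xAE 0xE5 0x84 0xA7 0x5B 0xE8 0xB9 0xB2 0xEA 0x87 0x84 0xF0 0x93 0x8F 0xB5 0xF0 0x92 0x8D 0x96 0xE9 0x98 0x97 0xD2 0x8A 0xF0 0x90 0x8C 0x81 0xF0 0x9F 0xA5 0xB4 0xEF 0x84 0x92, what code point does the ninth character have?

Offset 0: leading byte 0xE2 = 11100010 → 3-byte char #1 = E2 82 AE.
Offset 3: leading byte 0xE5 = 11100101 → 3-byte char #2 = E5 84 A7.
Offset 6: leading byte 0x5B = 01011011 → 1-byte char #3 = 5B.
Offset 7: leading byte 0xE8 = 11101000 → 3-byte char #4 = E8 B9 B2.
Offset 10: leading byte 0xEA = 11101010 → 3-byte char #5 = EA 87 84.
Offset 13: leading byte 0xF0 = 11110000 → 4-byte char #6 = F0 93 8F B5.
Offset 17: leading byte 0xF0 = 11110000 → 4-byte char #7 = F0 92 8D 96.
Offset 21: leading byte 0xE9 = 11101001 → 3-byte char #8 = E9 98 97.
Offset 24: leading byte 0xD2 = 11010010 → 2-byte char #9 = D2 8A.
Leading byte 0xD2 = 11010010 matches 110xxxxx → 2-byte sequence.
Byte 1: 0xD2 = 11010010, payload 10010 (5 bits).
Byte 2: 0x8A = 10001010 (10xxxxxx ✓), payload 001010.
Concatenate: 10010001010 = 0x48A (11 bits → U+048A).

U+048A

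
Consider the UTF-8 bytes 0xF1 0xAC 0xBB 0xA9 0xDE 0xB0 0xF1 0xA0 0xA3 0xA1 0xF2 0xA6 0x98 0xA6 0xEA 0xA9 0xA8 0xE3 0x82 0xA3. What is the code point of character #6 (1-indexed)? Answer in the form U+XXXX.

U+30A3

Offset 0: leading byte 0xF1 = 11110001 → 4-byte char #1 = F1 AC BB A9.
Offset 4: leading byte 0xDE = 11011110 → 2-byte char #2 = DE B0.
Offset 6: leading byte 0xF1 = 11110001 → 4-byte char #3 = F1 A0 A3 A1.
Offset 10: leading byte 0xF2 = 11110010 → 4-byte char #4 = F2 A6 98 A6.
Offset 14: leading byte 0xEA = 11101010 → 3-byte char #5 = EA A9 A8.
Offset 17: leading byte 0xE3 = 11100011 → 3-byte char #6 = E3 82 A3.
Leading byte 0xE3 = 11100011 matches 1110xxxx → 3-byte sequence.
Byte 1: 0xE3 = 11100011, payload 0011 (4 bits).
Byte 2: 0x82 = 10000010 (10xxxxxx ✓), payload 000010.
Byte 3: 0xA3 = 10100011 (10xxxxxx ✓), payload 100011.
Concatenate: 0011000010100011 = 0x30A3 (16 bits → U+30A3).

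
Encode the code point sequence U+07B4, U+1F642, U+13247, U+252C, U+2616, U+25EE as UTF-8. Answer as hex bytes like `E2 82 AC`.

U+07B4: 2-byte form → DE B4.
U+1F642: 4-byte form → F0 9F 99 82.
U+13247: 4-byte form → F0 93 89 87.
U+252C: 3-byte form → E2 94 AC.
U+2616: 3-byte form → E2 98 96.
U+25EE: 3-byte form → E2 97 AE.
Concatenated (19 bytes): DE B4 F0 9F 99 82 F0 93 89 87 E2 94 AC E2 98 96 E2 97 AE.

DE B4 F0 9F 99 82 F0 93 89 87 E2 94 AC E2 98 96 E2 97 AE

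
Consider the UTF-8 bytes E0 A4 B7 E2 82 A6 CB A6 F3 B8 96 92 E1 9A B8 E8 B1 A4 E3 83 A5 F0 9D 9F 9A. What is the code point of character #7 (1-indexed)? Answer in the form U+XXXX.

U+30E5

Offset 0: leading byte 0xE0 = 11100000 → 3-byte char #1 = E0 A4 B7.
Offset 3: leading byte 0xE2 = 11100010 → 3-byte char #2 = E2 82 A6.
Offset 6: leading byte 0xCB = 11001011 → 2-byte char #3 = CB A6.
Offset 8: leading byte 0xF3 = 11110011 → 4-byte char #4 = F3 B8 96 92.
Offset 12: leading byte 0xE1 = 11100001 → 3-byte char #5 = E1 9A B8.
Offset 15: leading byte 0xE8 = 11101000 → 3-byte char #6 = E8 B1 A4.
Offset 18: leading byte 0xE3 = 11100011 → 3-byte char #7 = E3 83 A5.
Leading byte 0xE3 = 11100011 matches 1110xxxx → 3-byte sequence.
Byte 1: 0xE3 = 11100011, payload 0011 (4 bits).
Byte 2: 0x83 = 10000011 (10xxxxxx ✓), payload 000011.
Byte 3: 0xA5 = 10100101 (10xxxxxx ✓), payload 100101.
Concatenate: 0011000011100101 = 0x30E5 (16 bits → U+30E5).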